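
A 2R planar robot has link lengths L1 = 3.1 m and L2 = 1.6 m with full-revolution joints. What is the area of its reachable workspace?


r_max = L1 + L2 = 4.7 m
r_min = |L1 - L2| = 1.5 m
Area = pi*(r_max^2 - r_min^2)
= pi*(22.09 - 2.25)
= pi * 19.84
= 62.3292 m^2


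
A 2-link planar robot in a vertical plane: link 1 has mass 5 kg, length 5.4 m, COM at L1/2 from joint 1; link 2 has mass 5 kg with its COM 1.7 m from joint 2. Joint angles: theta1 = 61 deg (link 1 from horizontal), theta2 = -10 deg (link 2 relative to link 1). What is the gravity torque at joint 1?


Horizontal distance from joint 1 to link-1 COM:
  x_c1 = (L1/2)*cos(t1) = 2.7 * 0.4848 = 1.309 m
Horizontal distance from joint 1 to link-2 COM:
  x_c2 = L1*cos(t1) + Lc2*cos(t1+t2)
       = 5.4*0.4848 + 1.7*0.6293 = 3.6878 m
tau1 = m1*g*x_c1 + m2*g*x_c2
     = 5*9.81*1.309 + 5*9.81*3.6878
     = 64.2058 + 180.8874
     = 245.0932 Nm


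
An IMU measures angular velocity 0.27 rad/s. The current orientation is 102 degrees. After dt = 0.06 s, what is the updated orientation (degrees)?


delta_theta = w * dt = 0.27 * 0.06 = 0.0162 rad
= 0.9282 deg
theta_new = 102 + 0.9282 = 102.9282 deg


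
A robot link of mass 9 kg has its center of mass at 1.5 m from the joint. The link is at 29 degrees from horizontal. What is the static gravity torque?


tau = m*g*L*cos(angle)
= 9 * 9.81 * 1.5 * cos(29 deg)
= 9 * 9.81 * 1.5 * 0.8746
= 115.8303 Nm


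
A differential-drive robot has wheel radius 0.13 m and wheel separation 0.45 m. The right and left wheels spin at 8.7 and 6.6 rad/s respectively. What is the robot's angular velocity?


vR = r*wR = 0.13*8.7 = 1.131 m/s
vL = r*wL = 0.13*6.6 = 0.858 m/s
v = (vR+vL)/2 = 0.9945 m/s
omega = (vR-vL)/L = 0.6067 rad/s
angular velocity = 0.6067 rad/s


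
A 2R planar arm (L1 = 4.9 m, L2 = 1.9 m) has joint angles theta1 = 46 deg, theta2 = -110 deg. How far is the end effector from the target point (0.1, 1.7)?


End effector via forward kinematics:
x = L1*cos(t1) + L2*cos(t1+t2) = 4.2367
y = L1*sin(t1) + L2*sin(t1+t2) = 1.8171
Distance to target:
d = sqrt((0.1 - 4.2367)^2 + (1.7 - 1.8171)^2)
= sqrt(17.1125 + 0.0137)
= 4.1384 m


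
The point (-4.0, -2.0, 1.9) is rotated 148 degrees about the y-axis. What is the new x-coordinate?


Rotation about y-axis: x' = x*cos(theta) + z*sin(theta)
= -4.0 * -0.848 + 1.9 * 0.5299
= 4.399


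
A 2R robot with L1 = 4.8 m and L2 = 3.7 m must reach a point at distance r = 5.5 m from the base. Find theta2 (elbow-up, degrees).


cos(theta2) = (r^2 - L1^2 - L2^2) / (2*L1*L2)
cos(theta2) = (30.25 - 23.04 - 13.69) / 35.52
cos(theta2) = -0.182432
theta2 = 100.5115 degrees


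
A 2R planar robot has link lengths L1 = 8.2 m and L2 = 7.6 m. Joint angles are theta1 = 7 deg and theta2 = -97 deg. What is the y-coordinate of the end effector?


Convert angles to radians: theta1 = 0.1222, theta2 = -1.693
y = L1*sin(theta1) + L2*sin(theta1+theta2)
y = 0.9993 + -7.6
y = -6.6007


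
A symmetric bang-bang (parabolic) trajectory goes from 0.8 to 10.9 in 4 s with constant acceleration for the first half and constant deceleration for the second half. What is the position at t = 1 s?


Symmetric rest-to-rest: each phase covers (pf-p0)/2 in time T/2. 0.5*a*(T/2)^2 = (pf-p0)/2 => a = 4*(pf-p0)/T^2
a = 4*(10.9-0.8)/4^2 = 2.525
t = 1 is in the acceleration phase (t <= T/2).
p = p0 + 0.5*a*t^2 = 0.8 + 0.5*2.525*1^2
= 2.0625


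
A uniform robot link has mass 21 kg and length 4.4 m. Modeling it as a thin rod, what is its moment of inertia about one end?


I = (1/3) * m * L^2
= (1/3) * 21 * 4.4^2
= 0.333333 * 21 * 19.36
= 135.52 kg*m^2


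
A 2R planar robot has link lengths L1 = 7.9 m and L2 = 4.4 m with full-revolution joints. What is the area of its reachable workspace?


r_max = L1 + L2 = 12.3 m
r_min = |L1 - L2| = 3.5 m
Area = pi*(r_max^2 - r_min^2)
= pi*(151.29 - 12.25)
= pi * 139.04
= 436.807 m^2


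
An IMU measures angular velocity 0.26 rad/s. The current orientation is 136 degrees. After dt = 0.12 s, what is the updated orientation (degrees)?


delta_theta = w * dt = 0.26 * 0.12 = 0.0312 rad
= 1.7876 deg
theta_new = 136 + 1.7876 = 137.7876 deg


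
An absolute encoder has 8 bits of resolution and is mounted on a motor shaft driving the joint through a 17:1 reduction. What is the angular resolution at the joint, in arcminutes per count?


counts = 2^8 = 256
effective counts at joint = 256 * 17 = 4352
resolution = 360*60 / 4352
= 4.9632 arcmin/count


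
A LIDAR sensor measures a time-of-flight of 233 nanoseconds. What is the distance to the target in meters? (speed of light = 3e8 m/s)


tof = 233 ns = 2.33e-07 s
dist = c * tof / 2
= 3e8 * 2.33e-07 / 2
= 34.95 m


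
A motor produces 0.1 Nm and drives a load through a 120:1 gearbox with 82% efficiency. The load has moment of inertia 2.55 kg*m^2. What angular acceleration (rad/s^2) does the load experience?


tau_out = tau_motor * N * eta
= 0.1 * 120 * 0.82 = 9.84 Nm
alpha = tau_out / I = 9.84 / 2.55
= 3.8588 rad/s^2


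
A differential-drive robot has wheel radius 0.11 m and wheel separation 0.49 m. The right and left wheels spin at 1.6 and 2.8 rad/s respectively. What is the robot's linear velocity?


vR = r*wR = 0.11*1.6 = 0.176 m/s
vL = r*wL = 0.11*2.8 = 0.308 m/s
v = (vR+vL)/2 = 0.242 m/s
omega = (vR-vL)/L = -0.2694 rad/s
linear velocity = 0.242 m/s


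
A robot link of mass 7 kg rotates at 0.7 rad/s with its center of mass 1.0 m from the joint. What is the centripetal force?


F = m * omega^2 * r
= 7 * 0.7^2 * 1.0
= 7 * 0.49 * 1.0
= 3.43 N


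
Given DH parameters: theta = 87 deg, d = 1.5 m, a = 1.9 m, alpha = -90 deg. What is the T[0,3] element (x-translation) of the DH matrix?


T[0,3] = a * cos(theta)
= 1.9 * cos(87 deg)
= 1.9 * 0.0523
= 0.0994


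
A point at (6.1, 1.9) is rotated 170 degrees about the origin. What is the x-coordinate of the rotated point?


x' = x*cos(theta) - y*sin(theta)
cos(170 deg) = -0.9848, sin(170 deg) = 0.1736
x' = 6.1 * -0.9848 - 1.9 * 0.1736
= -6.0073 - 0.3299
= -6.3373


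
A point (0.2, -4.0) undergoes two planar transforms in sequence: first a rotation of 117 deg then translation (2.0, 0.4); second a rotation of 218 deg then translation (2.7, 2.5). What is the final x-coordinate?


After transform 1:
x1 = cos(117)*0.2 - sin(117)*-4.0 + 2.0 = 5.4732
y1 = sin(117)*0.2 + cos(117)*-4.0 + 0.4 = 2.3942
After transform 2:
x2 = cos(218)*5.4732 - sin(218)*2.3942 + 2.7
= -0.139


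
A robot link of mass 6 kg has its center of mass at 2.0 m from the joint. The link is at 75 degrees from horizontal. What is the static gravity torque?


tau = m*g*L*cos(angle)
= 6 * 9.81 * 2.0 * cos(75 deg)
= 6 * 9.81 * 2.0 * 0.2588
= 30.4682 Nm


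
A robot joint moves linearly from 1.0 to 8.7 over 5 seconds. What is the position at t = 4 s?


s = t/T = 4/5 = 0.8
p(t) = p0 + (pf-p0)*s
= 1.0 + (8.7 - 1.0) * 0.8
= 7.16


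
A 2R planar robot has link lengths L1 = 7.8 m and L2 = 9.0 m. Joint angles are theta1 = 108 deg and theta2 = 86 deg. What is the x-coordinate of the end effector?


Convert angles to radians: theta1 = 1.885, theta2 = 1.501
x = L1*cos(theta1) + L2*cos(theta1+theta2)
x = -2.4103 + -8.7327
x = -11.143


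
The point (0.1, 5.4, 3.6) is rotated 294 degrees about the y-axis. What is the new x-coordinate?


Rotation about y-axis: x' = x*cos(theta) + z*sin(theta)
= 0.1 * 0.4067 + 3.6 * -0.9135
= -3.2481


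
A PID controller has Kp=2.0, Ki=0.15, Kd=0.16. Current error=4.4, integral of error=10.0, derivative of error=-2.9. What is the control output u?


u = Kp*e + Ki*int(e) + Kd*de/dt
= 2.0*4.4 + 0.15*10.0 + 0.16*(-2.9)
= 8.8 + 1.5 + -0.464
= 9.836


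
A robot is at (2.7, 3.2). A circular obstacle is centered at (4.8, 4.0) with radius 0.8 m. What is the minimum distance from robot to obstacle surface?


center_dist = sqrt((2.7-4.8)^2 + (3.2-4.0)^2)
= sqrt(4.41 + 0.64)
= 2.2472
min_dist = center_dist - radius = 2.2472 - 0.8 = 1.4472 m


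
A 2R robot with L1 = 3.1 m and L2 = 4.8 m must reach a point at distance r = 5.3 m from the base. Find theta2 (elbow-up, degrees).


cos(theta2) = (r^2 - L1^2 - L2^2) / (2*L1*L2)
cos(theta2) = (28.09 - 9.61 - 23.04) / 29.76
cos(theta2) = -0.153226
theta2 = 98.8139 degrees


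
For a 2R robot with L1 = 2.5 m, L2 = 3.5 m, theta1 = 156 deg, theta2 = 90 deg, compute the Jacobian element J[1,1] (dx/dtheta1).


J[1,1] = -L1*sin(t1) - L2*sin(t1+t2)
= -2.5*sin(156) - 3.5*sin(246)
= 2.1806


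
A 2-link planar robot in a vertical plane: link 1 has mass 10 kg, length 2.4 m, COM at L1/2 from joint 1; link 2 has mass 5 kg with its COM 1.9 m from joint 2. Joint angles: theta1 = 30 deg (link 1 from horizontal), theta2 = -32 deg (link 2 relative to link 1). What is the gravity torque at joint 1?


Horizontal distance from joint 1 to link-1 COM:
  x_c1 = (L1/2)*cos(t1) = 1.2 * 0.866 = 1.0392 m
Horizontal distance from joint 1 to link-2 COM:
  x_c2 = L1*cos(t1) + Lc2*cos(t1+t2)
       = 2.4*0.866 + 1.9*0.9994 = 3.9773 m
tau1 = m1*g*x_c1 + m2*g*x_c2
     = 10*9.81*1.0392 + 5*9.81*3.9773
     = 101.9485 + 195.0867
     = 297.0352 Nm


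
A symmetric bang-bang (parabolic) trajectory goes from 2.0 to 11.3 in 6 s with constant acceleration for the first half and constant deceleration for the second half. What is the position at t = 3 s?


Symmetric rest-to-rest: each phase covers (pf-p0)/2 in time T/2. 0.5*a*(T/2)^2 = (pf-p0)/2 => a = 4*(pf-p0)/T^2
a = 4*(11.3-2.0)/6^2 = 1.0333
t = 3 is in the acceleration phase (t <= T/2).
p = p0 + 0.5*a*t^2 = 2.0 + 0.5*1.0333*3^2
= 6.65


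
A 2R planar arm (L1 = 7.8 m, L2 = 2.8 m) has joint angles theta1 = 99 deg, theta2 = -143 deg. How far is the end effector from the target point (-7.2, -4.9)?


End effector via forward kinematics:
x = L1*cos(t1) + L2*cos(t1+t2) = 0.794
y = L1*sin(t1) + L2*sin(t1+t2) = 5.7589
Distance to target:
d = sqrt((-7.2 - 0.794)^2 + (-4.9 - 5.7589)^2)
= sqrt(63.9034 + 113.6127)
= 13.3235 m


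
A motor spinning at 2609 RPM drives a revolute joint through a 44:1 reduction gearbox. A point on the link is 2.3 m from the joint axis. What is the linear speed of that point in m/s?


omega_motor = 2609 * 2*pi/60 = 273.2138 rad/s
omega_joint = omega_motor / 44 = 6.2094 rad/s
v = omega_joint * r = 6.2094 * 2.3
= 14.2816 m/s


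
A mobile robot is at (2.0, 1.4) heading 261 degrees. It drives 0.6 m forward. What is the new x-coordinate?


x_new = x0 + d*cos(theta)
= 2.0 + 0.6*cos(261)
= 2.0 + -0.0939
= 1.9061


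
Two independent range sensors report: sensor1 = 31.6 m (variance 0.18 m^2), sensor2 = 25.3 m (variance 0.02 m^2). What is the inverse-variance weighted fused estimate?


w1 = (1/var1) / (1/var1 + 1/var2)
   = 5.5556 / (5.5556 + 50.0) = 0.1
w2 = 1 - w1 = 0.9
fused = w1*s1 + w2*s2 = 3.16 + 22.77
= 25.93 m


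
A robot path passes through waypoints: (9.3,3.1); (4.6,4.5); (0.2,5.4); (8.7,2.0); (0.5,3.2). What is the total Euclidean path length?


Segment lengths:
  seg1 = sqrt((-4.7)^2 + (1.4)^2) = 4.9041
  seg2 = sqrt((-4.4)^2 + (0.9)^2) = 4.4911
  seg3 = sqrt((8.5)^2 + (-3.4)^2) = 9.1548
  seg4 = sqrt((-8.2)^2 + (1.2)^2) = 8.2873
Total = 26.8373


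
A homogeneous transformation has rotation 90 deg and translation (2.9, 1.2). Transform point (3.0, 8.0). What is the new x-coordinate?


x' = cos(theta)*px - sin(theta)*py + tx
= 0.0*3.0 - 1.0*8.0 + 2.9
= -5.1


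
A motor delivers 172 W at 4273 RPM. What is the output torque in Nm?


omega = 4273 * 2*pi/60 = 447.4675 rad/s
tau = P / omega = 172 / 447.4675
= 0.3844 Nm


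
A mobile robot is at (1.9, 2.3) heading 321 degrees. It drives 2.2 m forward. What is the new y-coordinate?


y_new = y0 + d*sin(theta)
= 2.3 + 2.2*sin(321)
= 2.3 + -1.3845
= 0.9155


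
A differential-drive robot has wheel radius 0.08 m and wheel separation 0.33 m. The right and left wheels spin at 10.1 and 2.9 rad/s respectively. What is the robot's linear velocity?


vR = r*wR = 0.08*10.1 = 0.808 m/s
vL = r*wL = 0.08*2.9 = 0.232 m/s
v = (vR+vL)/2 = 0.52 m/s
omega = (vR-vL)/L = 1.7455 rad/s
linear velocity = 0.52 m/s


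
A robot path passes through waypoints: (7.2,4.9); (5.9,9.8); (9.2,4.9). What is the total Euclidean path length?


Segment lengths:
  seg1 = sqrt((-1.3)^2 + (4.9)^2) = 5.0695
  seg2 = sqrt((3.3)^2 + (-4.9)^2) = 5.9076
Total = 10.9771


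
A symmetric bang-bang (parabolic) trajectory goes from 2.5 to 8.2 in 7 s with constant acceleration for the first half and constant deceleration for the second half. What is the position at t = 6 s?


Symmetric rest-to-rest: each phase covers (pf-p0)/2 in time T/2. 0.5*a*(T/2)^2 = (pf-p0)/2 => a = 4*(pf-p0)/T^2
a = 4*(8.2-2.5)/7^2 = 0.4653
t = 6 is in the deceleration phase (t > T/2).
p = pf - 0.5*a*(T-t)^2 = 8.2 - 0.5*0.4653*1^2
= 7.9673


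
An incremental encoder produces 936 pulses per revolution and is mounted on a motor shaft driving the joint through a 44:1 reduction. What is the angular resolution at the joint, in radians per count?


counts per rev = 936
effective counts at joint = 936 * 44 = 41184
resolution = 2*pi / 41184
= 1.5256e-04 rad/count


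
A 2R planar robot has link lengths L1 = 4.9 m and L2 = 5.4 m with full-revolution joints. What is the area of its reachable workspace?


r_max = L1 + L2 = 10.3 m
r_min = |L1 - L2| = 0.5 m
Area = pi*(r_max^2 - r_min^2)
= pi*(106.09 - 0.25)
= pi * 105.84
= 332.5062 m^2


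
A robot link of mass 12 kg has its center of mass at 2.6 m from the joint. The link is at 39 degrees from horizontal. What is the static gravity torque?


tau = m*g*L*cos(angle)
= 12 * 9.81 * 2.6 * cos(39 deg)
= 12 * 9.81 * 2.6 * 0.7771
= 237.8626 Nm


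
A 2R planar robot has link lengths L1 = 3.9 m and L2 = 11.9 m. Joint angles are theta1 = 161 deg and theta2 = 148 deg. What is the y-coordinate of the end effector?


Convert angles to radians: theta1 = 2.81, theta2 = 2.5831
y = L1*sin(theta1) + L2*sin(theta1+theta2)
y = 1.2697 + -9.248
y = -7.9783


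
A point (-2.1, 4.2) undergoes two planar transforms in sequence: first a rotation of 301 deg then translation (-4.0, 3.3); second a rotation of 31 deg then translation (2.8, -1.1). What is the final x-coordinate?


After transform 1:
x1 = cos(301)*-2.1 - sin(301)*4.2 + -4.0 = -1.4815
y1 = sin(301)*-2.1 + cos(301)*4.2 + 3.3 = 7.2632
After transform 2:
x2 = cos(31)*-1.4815 - sin(31)*7.2632 + 2.8
= -2.2107


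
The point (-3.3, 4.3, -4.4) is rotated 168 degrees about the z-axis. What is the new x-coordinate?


Rotation about z-axis: x' = x*cos(theta) - y*sin(theta)
= -3.3 * -0.9781 - 4.3 * 0.2079
= 2.3339


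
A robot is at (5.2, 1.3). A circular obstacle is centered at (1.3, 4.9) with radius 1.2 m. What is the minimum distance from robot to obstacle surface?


center_dist = sqrt((5.2-1.3)^2 + (1.3-4.9)^2)
= sqrt(15.21 + 12.96)
= 5.3075
min_dist = center_dist - radius = 5.3075 - 1.2 = 4.1075 m


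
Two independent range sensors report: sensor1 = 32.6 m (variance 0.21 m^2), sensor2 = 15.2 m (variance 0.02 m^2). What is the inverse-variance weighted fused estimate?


w1 = (1/var1) / (1/var1 + 1/var2)
   = 4.7619 / (4.7619 + 50.0) = 0.087
w2 = 1 - w1 = 0.913
fused = w1*s1 + w2*s2 = 2.8348 + 13.8783
= 16.713 m


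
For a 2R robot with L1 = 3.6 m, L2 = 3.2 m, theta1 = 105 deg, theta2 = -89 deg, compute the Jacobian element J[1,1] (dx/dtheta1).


J[1,1] = -L1*sin(t1) - L2*sin(t1+t2)
= -3.6*sin(105) - 3.2*sin(16)
= -4.3594


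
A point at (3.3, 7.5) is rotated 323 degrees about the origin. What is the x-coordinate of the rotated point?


x' = x*cos(theta) - y*sin(theta)
cos(323 deg) = 0.7986, sin(323 deg) = -0.6018
x' = 3.3 * 0.7986 - 7.5 * -0.6018
= 2.6355 - -4.5136
= 7.1491


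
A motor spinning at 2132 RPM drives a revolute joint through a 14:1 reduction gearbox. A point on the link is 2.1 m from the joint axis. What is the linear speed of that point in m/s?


omega_motor = 2132 * 2*pi/60 = 223.2625 rad/s
omega_joint = omega_motor / 14 = 15.9473 rad/s
v = omega_joint * r = 15.9473 * 2.1
= 33.4894 m/s


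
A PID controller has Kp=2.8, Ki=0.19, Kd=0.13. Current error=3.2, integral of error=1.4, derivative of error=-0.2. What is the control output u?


u = Kp*e + Ki*int(e) + Kd*de/dt
= 2.8*3.2 + 0.19*1.4 + 0.13*(-0.2)
= 8.96 + 0.266 + -0.026
= 9.2


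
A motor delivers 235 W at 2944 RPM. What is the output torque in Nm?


omega = 2944 * 2*pi/60 = 308.295 rad/s
tau = P / omega = 235 / 308.295
= 0.7623 Nm


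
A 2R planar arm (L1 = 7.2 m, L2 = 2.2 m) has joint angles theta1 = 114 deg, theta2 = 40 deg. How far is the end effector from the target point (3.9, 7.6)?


End effector via forward kinematics:
x = L1*cos(t1) + L2*cos(t1+t2) = -4.9059
y = L1*sin(t1) + L2*sin(t1+t2) = 7.5419
Distance to target:
d = sqrt((3.9 - -4.9059)^2 + (7.6 - 7.5419)^2)
= sqrt(77.543 + 0.0034)
= 8.806 m


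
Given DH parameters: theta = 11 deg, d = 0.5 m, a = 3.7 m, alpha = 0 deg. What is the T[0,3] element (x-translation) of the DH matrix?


T[0,3] = a * cos(theta)
= 3.7 * cos(11 deg)
= 3.7 * 0.9816
= 3.632


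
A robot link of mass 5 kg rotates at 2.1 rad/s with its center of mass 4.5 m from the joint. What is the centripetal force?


F = m * omega^2 * r
= 5 * 2.1^2 * 4.5
= 5 * 4.41 * 4.5
= 99.225 N


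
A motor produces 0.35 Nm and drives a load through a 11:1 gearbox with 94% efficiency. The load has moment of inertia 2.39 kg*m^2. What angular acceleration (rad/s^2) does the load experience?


tau_out = tau_motor * N * eta
= 0.35 * 11 * 0.94 = 3.619 Nm
alpha = tau_out / I = 3.619 / 2.39
= 1.5142 rad/s^2


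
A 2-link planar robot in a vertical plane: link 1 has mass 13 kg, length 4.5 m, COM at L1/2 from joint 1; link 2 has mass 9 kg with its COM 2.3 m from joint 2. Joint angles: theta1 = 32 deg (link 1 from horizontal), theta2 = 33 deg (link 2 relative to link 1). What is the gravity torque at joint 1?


Horizontal distance from joint 1 to link-1 COM:
  x_c1 = (L1/2)*cos(t1) = 2.25 * 0.848 = 1.9081 m
Horizontal distance from joint 1 to link-2 COM:
  x_c2 = L1*cos(t1) + Lc2*cos(t1+t2)
       = 4.5*0.848 + 2.3*0.4226 = 4.7882 m
tau1 = m1*g*x_c1 + m2*g*x_c2
     = 13*9.81*1.9081 + 9*9.81*4.7882
     = 243.341 + 422.7536
     = 666.0946 Nm


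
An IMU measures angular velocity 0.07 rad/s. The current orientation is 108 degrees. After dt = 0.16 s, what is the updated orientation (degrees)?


delta_theta = w * dt = 0.07 * 0.16 = 0.0112 rad
= 0.6417 deg
theta_new = 108 + 0.6417 = 108.6417 deg


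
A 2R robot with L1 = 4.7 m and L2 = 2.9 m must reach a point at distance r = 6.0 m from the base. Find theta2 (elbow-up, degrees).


cos(theta2) = (r^2 - L1^2 - L2^2) / (2*L1*L2)
cos(theta2) = (36.0 - 22.09 - 8.41) / 27.26
cos(theta2) = 0.201761
theta2 = 78.3601 degrees


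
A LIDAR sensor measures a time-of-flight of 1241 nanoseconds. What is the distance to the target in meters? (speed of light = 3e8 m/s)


tof = 1241 ns = 1.241e-06 s
dist = c * tof / 2
= 3e8 * 1.241e-06 / 2
= 186.15 m


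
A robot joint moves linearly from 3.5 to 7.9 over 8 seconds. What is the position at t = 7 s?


s = t/T = 7/8 = 0.875
p(t) = p0 + (pf-p0)*s
= 3.5 + (7.9 - 3.5) * 0.875
= 7.35


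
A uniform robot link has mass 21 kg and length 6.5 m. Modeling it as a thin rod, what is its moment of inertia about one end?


I = (1/3) * m * L^2
= (1/3) * 21 * 6.5^2
= 0.333333 * 21 * 42.25
= 295.75 kg*m^2


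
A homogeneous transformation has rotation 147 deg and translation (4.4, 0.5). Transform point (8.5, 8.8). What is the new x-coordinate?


x' = cos(theta)*px - sin(theta)*py + tx
= -0.8387*8.5 - 0.5446*8.8 + 4.4
= -7.5215


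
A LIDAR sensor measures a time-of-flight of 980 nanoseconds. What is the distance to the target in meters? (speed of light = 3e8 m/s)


tof = 980 ns = 9.8e-07 s
dist = c * tof / 2
= 3e8 * 9.8e-07 / 2
= 147.0 m


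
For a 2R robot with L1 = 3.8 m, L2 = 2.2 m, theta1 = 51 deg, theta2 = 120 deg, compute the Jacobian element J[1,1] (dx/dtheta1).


J[1,1] = -L1*sin(t1) - L2*sin(t1+t2)
= -3.8*sin(51) - 2.2*sin(171)
= -3.2973


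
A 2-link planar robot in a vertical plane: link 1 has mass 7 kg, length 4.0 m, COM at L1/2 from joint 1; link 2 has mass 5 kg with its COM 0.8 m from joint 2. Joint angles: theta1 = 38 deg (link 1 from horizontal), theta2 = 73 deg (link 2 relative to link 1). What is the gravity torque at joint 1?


Horizontal distance from joint 1 to link-1 COM:
  x_c1 = (L1/2)*cos(t1) = 2.0 * 0.788 = 1.576 m
Horizontal distance from joint 1 to link-2 COM:
  x_c2 = L1*cos(t1) + Lc2*cos(t1+t2)
       = 4.0*0.788 + 0.8*-0.3584 = 2.8653 m
tau1 = m1*g*x_c1 + m2*g*x_c2
     = 7*9.81*1.576 + 5*9.81*2.8653
     = 108.2254 + 140.5454
     = 248.7707 Nm


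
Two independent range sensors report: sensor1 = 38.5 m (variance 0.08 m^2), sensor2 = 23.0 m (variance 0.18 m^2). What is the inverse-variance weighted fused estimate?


w1 = (1/var1) / (1/var1 + 1/var2)
   = 12.5 / (12.5 + 5.5556) = 0.6923
w2 = 1 - w1 = 0.3077
fused = w1*s1 + w2*s2 = 26.6538 + 7.0769
= 33.7308 m


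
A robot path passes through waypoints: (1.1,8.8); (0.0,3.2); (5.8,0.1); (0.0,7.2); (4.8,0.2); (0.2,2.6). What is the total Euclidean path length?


Segment lengths:
  seg1 = sqrt((-1.1)^2 + (-5.6)^2) = 5.707
  seg2 = sqrt((5.8)^2 + (-3.1)^2) = 6.5765
  seg3 = sqrt((-5.8)^2 + (7.1)^2) = 9.1679
  seg4 = sqrt((4.8)^2 + (-7.0)^2) = 8.4876
  seg5 = sqrt((-4.6)^2 + (2.4)^2) = 5.1884
Total = 35.1275


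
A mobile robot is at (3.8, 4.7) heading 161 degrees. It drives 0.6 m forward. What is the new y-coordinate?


y_new = y0 + d*sin(theta)
= 4.7 + 0.6*sin(161)
= 4.7 + 0.1953
= 4.8953


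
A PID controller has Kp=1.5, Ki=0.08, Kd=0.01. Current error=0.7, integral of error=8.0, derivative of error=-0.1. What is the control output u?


u = Kp*e + Ki*int(e) + Kd*de/dt
= 1.5*0.7 + 0.08*8.0 + 0.01*(-0.1)
= 1.05 + 0.64 + -0.001
= 1.689


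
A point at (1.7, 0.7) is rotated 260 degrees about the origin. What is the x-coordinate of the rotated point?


x' = x*cos(theta) - y*sin(theta)
cos(260 deg) = -0.1736, sin(260 deg) = -0.9848
x' = 1.7 * -0.1736 - 0.7 * -0.9848
= -0.2952 - -0.6894
= 0.3942


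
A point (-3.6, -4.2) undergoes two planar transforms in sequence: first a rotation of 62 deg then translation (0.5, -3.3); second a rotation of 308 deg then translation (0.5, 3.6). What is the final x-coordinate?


After transform 1:
x1 = cos(62)*-3.6 - sin(62)*-4.2 + 0.5 = 2.5183
y1 = sin(62)*-3.6 + cos(62)*-4.2 + -3.3 = -8.4504
After transform 2:
x2 = cos(308)*2.5183 - sin(308)*-8.4504 + 0.5
= -4.6086


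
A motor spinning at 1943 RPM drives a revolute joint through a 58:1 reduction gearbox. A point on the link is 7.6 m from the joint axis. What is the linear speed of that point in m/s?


omega_motor = 1943 * 2*pi/60 = 203.4705 rad/s
omega_joint = omega_motor / 58 = 3.5081 rad/s
v = omega_joint * r = 3.5081 * 7.6
= 26.6616 m/s


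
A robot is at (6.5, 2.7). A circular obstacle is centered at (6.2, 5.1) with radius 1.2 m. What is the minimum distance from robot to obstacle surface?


center_dist = sqrt((6.5-6.2)^2 + (2.7-5.1)^2)
= sqrt(0.09 + 5.76)
= 2.4187
min_dist = center_dist - radius = 2.4187 - 1.2 = 1.2187 m


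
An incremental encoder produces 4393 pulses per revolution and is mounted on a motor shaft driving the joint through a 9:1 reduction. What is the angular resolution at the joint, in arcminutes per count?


counts per rev = 4393
effective counts at joint = 4393 * 9 = 39537
resolution = 360*60 / 39537
= 0.5463 arcmin/count


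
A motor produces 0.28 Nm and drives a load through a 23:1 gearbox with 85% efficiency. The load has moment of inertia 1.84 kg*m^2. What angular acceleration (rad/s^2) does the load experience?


tau_out = tau_motor * N * eta
= 0.28 * 23 * 0.85 = 5.474 Nm
alpha = tau_out / I = 5.474 / 1.84
= 2.975 rad/s^2


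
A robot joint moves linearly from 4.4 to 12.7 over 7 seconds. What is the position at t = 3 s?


s = t/T = 3/7 = 0.4286
p(t) = p0 + (pf-p0)*s
= 4.4 + (12.7 - 4.4) * 0.4286
= 7.9571


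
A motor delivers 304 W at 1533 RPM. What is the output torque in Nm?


omega = 1533 * 2*pi/60 = 160.5354 rad/s
tau = P / omega = 304 / 160.5354
= 1.8937 Nm


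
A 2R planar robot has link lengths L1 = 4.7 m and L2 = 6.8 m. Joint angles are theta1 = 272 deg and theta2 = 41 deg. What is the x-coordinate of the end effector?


Convert angles to radians: theta1 = 4.7473, theta2 = 0.7156
x = L1*cos(theta1) + L2*cos(theta1+theta2)
x = 0.164 + 4.6376
x = 4.8016


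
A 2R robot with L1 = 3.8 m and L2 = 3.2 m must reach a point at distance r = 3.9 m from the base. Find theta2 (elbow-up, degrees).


cos(theta2) = (r^2 - L1^2 - L2^2) / (2*L1*L2)
cos(theta2) = (15.21 - 14.44 - 10.24) / 24.32
cos(theta2) = -0.389391
theta2 = 112.9166 degrees


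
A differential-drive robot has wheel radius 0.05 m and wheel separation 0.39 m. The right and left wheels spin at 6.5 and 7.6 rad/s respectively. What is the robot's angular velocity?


vR = r*wR = 0.05*6.5 = 0.325 m/s
vL = r*wL = 0.05*7.6 = 0.38 m/s
v = (vR+vL)/2 = 0.3525 m/s
omega = (vR-vL)/L = -0.141 rad/s
angular velocity = -0.141 rad/s


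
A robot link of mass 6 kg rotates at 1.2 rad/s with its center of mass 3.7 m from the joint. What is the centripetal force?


F = m * omega^2 * r
= 6 * 1.2^2 * 3.7
= 6 * 1.44 * 3.7
= 31.968 N


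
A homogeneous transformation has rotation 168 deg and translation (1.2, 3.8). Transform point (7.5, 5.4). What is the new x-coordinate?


x' = cos(theta)*px - sin(theta)*py + tx
= -0.9781*7.5 - 0.2079*5.4 + 1.2
= -7.2588


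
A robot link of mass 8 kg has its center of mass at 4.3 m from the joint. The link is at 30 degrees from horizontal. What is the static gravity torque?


tau = m*g*L*cos(angle)
= 8 * 9.81 * 4.3 * cos(30 deg)
= 8 * 9.81 * 4.3 * 0.866
= 292.2524 Nm


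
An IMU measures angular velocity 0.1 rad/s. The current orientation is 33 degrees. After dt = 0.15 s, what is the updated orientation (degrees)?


delta_theta = w * dt = 0.1 * 0.15 = 0.015 rad
= 0.8594 deg
theta_new = 33 + 0.8594 = 33.8594 deg


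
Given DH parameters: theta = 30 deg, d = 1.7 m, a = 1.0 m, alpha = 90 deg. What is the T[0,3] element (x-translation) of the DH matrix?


T[0,3] = a * cos(theta)
= 1.0 * cos(30 deg)
= 1.0 * 0.866
= 0.866


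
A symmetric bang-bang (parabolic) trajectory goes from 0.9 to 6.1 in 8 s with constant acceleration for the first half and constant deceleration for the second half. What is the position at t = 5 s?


Symmetric rest-to-rest: each phase covers (pf-p0)/2 in time T/2. 0.5*a*(T/2)^2 = (pf-p0)/2 => a = 4*(pf-p0)/T^2
a = 4*(6.1-0.9)/8^2 = 0.325
t = 5 is in the deceleration phase (t > T/2).
p = pf - 0.5*a*(T-t)^2 = 6.1 - 0.5*0.325*3^2
= 4.6375


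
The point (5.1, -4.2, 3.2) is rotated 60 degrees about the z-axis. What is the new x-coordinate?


Rotation about z-axis: x' = x*cos(theta) - y*sin(theta)
= 5.1 * 0.5 - -4.2 * 0.866
= 6.1873


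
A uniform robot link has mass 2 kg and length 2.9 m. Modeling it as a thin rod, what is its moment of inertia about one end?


I = (1/3) * m * L^2
= (1/3) * 2 * 2.9^2
= 0.333333 * 2 * 8.41
= 5.6067 kg*m^2


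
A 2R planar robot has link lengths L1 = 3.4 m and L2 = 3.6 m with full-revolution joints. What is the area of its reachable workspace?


r_max = L1 + L2 = 7.0 m
r_min = |L1 - L2| = 0.2 m
Area = pi*(r_max^2 - r_min^2)
= pi*(49.0 - 0.04)
= pi * 48.96
= 153.8124 m^2


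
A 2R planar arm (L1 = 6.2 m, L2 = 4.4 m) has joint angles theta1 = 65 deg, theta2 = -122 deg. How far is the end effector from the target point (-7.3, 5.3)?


End effector via forward kinematics:
x = L1*cos(t1) + L2*cos(t1+t2) = 5.0166
y = L1*sin(t1) + L2*sin(t1+t2) = 1.929
Distance to target:
d = sqrt((-7.3 - 5.0166)^2 + (5.3 - 1.929)^2)
= sqrt(151.6997 + 11.3639)
= 12.7696 m


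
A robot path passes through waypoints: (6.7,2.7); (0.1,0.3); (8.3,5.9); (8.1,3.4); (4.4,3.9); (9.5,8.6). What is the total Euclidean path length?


Segment lengths:
  seg1 = sqrt((-6.6)^2 + (-2.4)^2) = 7.0228
  seg2 = sqrt((8.2)^2 + (5.6)^2) = 9.9298
  seg3 = sqrt((-0.2)^2 + (-2.5)^2) = 2.508
  seg4 = sqrt((-3.7)^2 + (0.5)^2) = 3.7336
  seg5 = sqrt((5.1)^2 + (4.7)^2) = 6.9354
Total = 30.1296


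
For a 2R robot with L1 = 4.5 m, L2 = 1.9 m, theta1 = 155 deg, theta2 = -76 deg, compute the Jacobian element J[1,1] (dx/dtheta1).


J[1,1] = -L1*sin(t1) - L2*sin(t1+t2)
= -4.5*sin(155) - 1.9*sin(79)
= -3.7669


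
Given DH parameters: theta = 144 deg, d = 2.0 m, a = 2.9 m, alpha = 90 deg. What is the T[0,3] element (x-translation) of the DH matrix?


T[0,3] = a * cos(theta)
= 2.9 * cos(144 deg)
= 2.9 * -0.809
= -2.3461


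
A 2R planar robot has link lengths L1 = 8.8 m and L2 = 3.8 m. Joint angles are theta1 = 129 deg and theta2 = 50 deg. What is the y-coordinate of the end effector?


Convert angles to radians: theta1 = 2.2515, theta2 = 0.8727
y = L1*sin(theta1) + L2*sin(theta1+theta2)
y = 6.8389 + 0.0663
y = 6.9052


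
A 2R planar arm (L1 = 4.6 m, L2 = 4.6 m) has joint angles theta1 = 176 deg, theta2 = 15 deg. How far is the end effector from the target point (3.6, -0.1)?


End effector via forward kinematics:
x = L1*cos(t1) + L2*cos(t1+t2) = -9.1043
y = L1*sin(t1) + L2*sin(t1+t2) = -0.5568
Distance to target:
d = sqrt((3.6 - -9.1043)^2 + (-0.1 - -0.5568)^2)
= sqrt(161.3987 + 0.2087)
= 12.7125 m


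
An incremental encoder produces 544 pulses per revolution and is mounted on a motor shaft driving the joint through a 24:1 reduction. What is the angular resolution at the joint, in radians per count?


counts per rev = 544
effective counts at joint = 544 * 24 = 13056
resolution = 2*pi / 13056
= 4.8125e-04 rad/count


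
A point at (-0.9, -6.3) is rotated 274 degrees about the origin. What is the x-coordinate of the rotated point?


x' = x*cos(theta) - y*sin(theta)
cos(274 deg) = 0.0698, sin(274 deg) = -0.9976
x' = -0.9 * 0.0698 - -6.3 * -0.9976
= -0.0628 - 6.2847
= -6.3474


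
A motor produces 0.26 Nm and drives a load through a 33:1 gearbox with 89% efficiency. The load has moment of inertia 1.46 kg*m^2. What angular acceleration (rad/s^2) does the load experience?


tau_out = tau_motor * N * eta
= 0.26 * 33 * 0.89 = 7.6362 Nm
alpha = tau_out / I = 7.6362 / 1.46
= 5.2303 rad/s^2


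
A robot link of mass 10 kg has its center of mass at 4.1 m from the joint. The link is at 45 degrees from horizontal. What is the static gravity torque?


tau = m*g*L*cos(angle)
= 10 * 9.81 * 4.1 * cos(45 deg)
= 10 * 9.81 * 4.1 * 0.7071
= 284.4054 Nm


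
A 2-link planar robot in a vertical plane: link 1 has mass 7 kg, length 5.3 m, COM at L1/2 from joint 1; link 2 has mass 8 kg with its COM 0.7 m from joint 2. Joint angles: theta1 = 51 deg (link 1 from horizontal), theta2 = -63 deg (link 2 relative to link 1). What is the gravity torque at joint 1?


Horizontal distance from joint 1 to link-1 COM:
  x_c1 = (L1/2)*cos(t1) = 2.65 * 0.6293 = 1.6677 m
Horizontal distance from joint 1 to link-2 COM:
  x_c2 = L1*cos(t1) + Lc2*cos(t1+t2)
       = 5.3*0.6293 + 0.7*0.9781 = 4.0201 m
tau1 = m1*g*x_c1 + m2*g*x_c2
     = 7*9.81*1.6677 + 8*9.81*4.0201
     = 114.5209 + 315.4976
     = 430.0185 Nm


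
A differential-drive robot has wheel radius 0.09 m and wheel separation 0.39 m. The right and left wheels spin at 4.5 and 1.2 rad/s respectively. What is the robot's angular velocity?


vR = r*wR = 0.09*4.5 = 0.405 m/s
vL = r*wL = 0.09*1.2 = 0.108 m/s
v = (vR+vL)/2 = 0.2565 m/s
omega = (vR-vL)/L = 0.7615 rad/s
angular velocity = 0.7615 rad/s


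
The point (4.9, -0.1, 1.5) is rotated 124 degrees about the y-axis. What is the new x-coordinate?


Rotation about y-axis: x' = x*cos(theta) + z*sin(theta)
= 4.9 * -0.5592 + 1.5 * 0.829
= -1.4965


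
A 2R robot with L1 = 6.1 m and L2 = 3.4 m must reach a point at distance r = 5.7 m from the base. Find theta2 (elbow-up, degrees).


cos(theta2) = (r^2 - L1^2 - L2^2) / (2*L1*L2)
cos(theta2) = (32.49 - 37.21 - 11.56) / 41.48
cos(theta2) = -0.392478
theta2 = 113.1088 degrees


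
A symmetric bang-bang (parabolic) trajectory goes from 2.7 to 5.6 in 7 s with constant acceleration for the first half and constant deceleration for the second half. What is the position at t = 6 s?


Symmetric rest-to-rest: each phase covers (pf-p0)/2 in time T/2. 0.5*a*(T/2)^2 = (pf-p0)/2 => a = 4*(pf-p0)/T^2
a = 4*(5.6-2.7)/7^2 = 0.2367
t = 6 is in the deceleration phase (t > T/2).
p = pf - 0.5*a*(T-t)^2 = 5.6 - 0.5*0.2367*1^2
= 5.4816


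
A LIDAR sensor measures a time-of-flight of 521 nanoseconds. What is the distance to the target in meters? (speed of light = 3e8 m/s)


tof = 521 ns = 5.21e-07 s
dist = c * tof / 2
= 3e8 * 5.21e-07 / 2
= 78.15 m


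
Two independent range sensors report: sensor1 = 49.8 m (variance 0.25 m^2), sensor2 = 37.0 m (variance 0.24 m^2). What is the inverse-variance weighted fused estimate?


w1 = (1/var1) / (1/var1 + 1/var2)
   = 4.0 / (4.0 + 4.1667) = 0.4898
w2 = 1 - w1 = 0.5102
fused = w1*s1 + w2*s2 = 24.3918 + 18.8776
= 43.2694 m


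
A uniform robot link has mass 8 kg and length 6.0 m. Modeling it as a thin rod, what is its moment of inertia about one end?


I = (1/3) * m * L^2
= (1/3) * 8 * 6.0^2
= 0.333333 * 8 * 36.0
= 96.0 kg*m^2


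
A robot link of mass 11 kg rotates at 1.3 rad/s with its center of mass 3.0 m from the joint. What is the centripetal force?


F = m * omega^2 * r
= 11 * 1.3^2 * 3.0
= 11 * 1.69 * 3.0
= 55.77 N


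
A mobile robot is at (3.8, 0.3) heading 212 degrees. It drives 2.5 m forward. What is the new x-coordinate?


x_new = x0 + d*cos(theta)
= 3.8 + 2.5*cos(212)
= 3.8 + -2.1201
= 1.6799


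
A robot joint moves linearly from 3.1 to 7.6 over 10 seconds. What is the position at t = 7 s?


s = t/T = 7/10 = 0.7
p(t) = p0 + (pf-p0)*s
= 3.1 + (7.6 - 3.1) * 0.7
= 6.25


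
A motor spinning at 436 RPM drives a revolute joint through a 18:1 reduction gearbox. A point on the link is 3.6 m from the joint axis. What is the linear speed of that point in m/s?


omega_motor = 436 * 2*pi/60 = 45.6578 rad/s
omega_joint = omega_motor / 18 = 2.5365 rad/s
v = omega_joint * r = 2.5365 * 3.6
= 9.1316 m/s


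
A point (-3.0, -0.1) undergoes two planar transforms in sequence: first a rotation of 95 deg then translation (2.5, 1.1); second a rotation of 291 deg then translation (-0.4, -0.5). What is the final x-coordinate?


After transform 1:
x1 = cos(95)*-3.0 - sin(95)*-0.1 + 2.5 = 2.8611
y1 = sin(95)*-3.0 + cos(95)*-0.1 + 1.1 = -1.8799
After transform 2:
x2 = cos(291)*2.8611 - sin(291)*-1.8799 + -0.4
= -1.1297


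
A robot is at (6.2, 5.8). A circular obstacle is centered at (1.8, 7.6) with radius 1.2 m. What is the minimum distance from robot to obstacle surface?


center_dist = sqrt((6.2-1.8)^2 + (5.8-7.6)^2)
= sqrt(19.36 + 3.24)
= 4.7539
min_dist = center_dist - radius = 4.7539 - 1.2 = 3.5539 m


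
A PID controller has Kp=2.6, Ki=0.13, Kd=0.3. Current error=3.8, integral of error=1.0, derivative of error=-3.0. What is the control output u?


u = Kp*e + Ki*int(e) + Kd*de/dt
= 2.6*3.8 + 0.13*1.0 + 0.3*(-3.0)
= 9.88 + 0.13 + -0.9
= 9.11


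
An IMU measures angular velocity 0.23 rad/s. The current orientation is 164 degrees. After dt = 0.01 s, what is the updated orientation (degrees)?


delta_theta = w * dt = 0.23 * 0.01 = 0.0023 rad
= 0.1318 deg
theta_new = 164 + 0.1318 = 164.1318 deg


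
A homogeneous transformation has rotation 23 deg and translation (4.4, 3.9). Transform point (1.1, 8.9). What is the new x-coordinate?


x' = cos(theta)*px - sin(theta)*py + tx
= 0.9205*1.1 - 0.3907*8.9 + 4.4
= 1.935


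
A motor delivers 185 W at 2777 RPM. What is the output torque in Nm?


omega = 2777 * 2*pi/60 = 290.8068 rad/s
tau = P / omega = 185 / 290.8068
= 0.6362 Nm


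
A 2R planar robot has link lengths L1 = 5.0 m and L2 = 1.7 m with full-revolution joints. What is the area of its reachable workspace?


r_max = L1 + L2 = 6.7 m
r_min = |L1 - L2| = 3.3 m
Area = pi*(r_max^2 - r_min^2)
= pi*(44.89 - 10.89)
= pi * 34.0
= 106.8142 m^2


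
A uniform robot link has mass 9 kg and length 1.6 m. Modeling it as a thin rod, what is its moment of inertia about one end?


I = (1/3) * m * L^2
= (1/3) * 9 * 1.6^2
= 0.333333 * 9 * 2.56
= 7.68 kg*m^2


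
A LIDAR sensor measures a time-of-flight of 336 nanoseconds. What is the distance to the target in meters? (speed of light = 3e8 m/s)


tof = 336 ns = 3.36e-07 s
dist = c * tof / 2
= 3e8 * 3.36e-07 / 2
= 50.4 m


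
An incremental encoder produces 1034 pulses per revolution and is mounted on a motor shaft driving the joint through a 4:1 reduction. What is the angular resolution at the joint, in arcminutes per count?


counts per rev = 1034
effective counts at joint = 1034 * 4 = 4136
resolution = 360*60 / 4136
= 5.2224 arcmin/count


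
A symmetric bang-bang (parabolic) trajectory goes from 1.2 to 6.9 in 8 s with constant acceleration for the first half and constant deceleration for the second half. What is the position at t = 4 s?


Symmetric rest-to-rest: each phase covers (pf-p0)/2 in time T/2. 0.5*a*(T/2)^2 = (pf-p0)/2 => a = 4*(pf-p0)/T^2
a = 4*(6.9-1.2)/8^2 = 0.3563
t = 4 is in the acceleration phase (t <= T/2).
p = p0 + 0.5*a*t^2 = 1.2 + 0.5*0.3563*4^2
= 4.05


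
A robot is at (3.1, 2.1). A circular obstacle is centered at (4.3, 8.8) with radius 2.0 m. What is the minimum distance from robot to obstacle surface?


center_dist = sqrt((3.1-4.3)^2 + (2.1-8.8)^2)
= sqrt(1.44 + 44.89)
= 6.8066
min_dist = center_dist - radius = 6.8066 - 2.0 = 4.8066 m


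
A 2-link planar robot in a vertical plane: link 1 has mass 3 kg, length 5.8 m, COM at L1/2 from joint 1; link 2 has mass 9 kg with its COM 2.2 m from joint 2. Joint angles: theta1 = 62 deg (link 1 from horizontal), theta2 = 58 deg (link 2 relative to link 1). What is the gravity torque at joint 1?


Horizontal distance from joint 1 to link-1 COM:
  x_c1 = (L1/2)*cos(t1) = 2.9 * 0.4695 = 1.3615 m
Horizontal distance from joint 1 to link-2 COM:
  x_c2 = L1*cos(t1) + Lc2*cos(t1+t2)
       = 5.8*0.4695 + 2.2*-0.5 = 1.6229 m
tau1 = m1*g*x_c1 + m2*g*x_c2
     = 3*9.81*1.3615 + 9*9.81*1.6229
     = 40.068 + 143.2889
     = 183.3569 Nm


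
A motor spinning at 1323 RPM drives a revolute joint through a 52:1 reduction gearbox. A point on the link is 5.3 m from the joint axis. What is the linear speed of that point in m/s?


omega_motor = 1323 * 2*pi/60 = 138.5442 rad/s
omega_joint = omega_motor / 52 = 2.6643 rad/s
v = omega_joint * r = 2.6643 * 5.3
= 14.1209 m/s


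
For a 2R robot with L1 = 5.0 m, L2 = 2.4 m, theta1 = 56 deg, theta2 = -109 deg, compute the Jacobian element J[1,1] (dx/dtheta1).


J[1,1] = -L1*sin(t1) - L2*sin(t1+t2)
= -5.0*sin(56) - 2.4*sin(-53)
= -2.2285


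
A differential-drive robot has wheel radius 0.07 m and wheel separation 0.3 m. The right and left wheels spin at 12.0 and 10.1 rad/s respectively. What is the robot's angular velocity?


vR = r*wR = 0.07*12.0 = 0.84 m/s
vL = r*wL = 0.07*10.1 = 0.707 m/s
v = (vR+vL)/2 = 0.7735 m/s
omega = (vR-vL)/L = 0.4433 rad/s
angular velocity = 0.4433 rad/s


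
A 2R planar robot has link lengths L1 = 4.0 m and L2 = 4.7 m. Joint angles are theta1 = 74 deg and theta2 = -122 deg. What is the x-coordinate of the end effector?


Convert angles to radians: theta1 = 1.2915, theta2 = -2.1293
x = L1*cos(theta1) + L2*cos(theta1+theta2)
x = 1.1025 + 3.1449
x = 4.2475


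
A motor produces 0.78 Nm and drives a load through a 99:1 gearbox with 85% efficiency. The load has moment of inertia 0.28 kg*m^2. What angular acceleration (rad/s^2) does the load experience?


tau_out = tau_motor * N * eta
= 0.78 * 99 * 0.85 = 65.637 Nm
alpha = tau_out / I = 65.637 / 0.28
= 234.4179 rad/s^2


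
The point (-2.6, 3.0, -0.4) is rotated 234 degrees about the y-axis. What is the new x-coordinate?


Rotation about y-axis: x' = x*cos(theta) + z*sin(theta)
= -2.6 * -0.5878 + -0.4 * -0.809
= 1.8518
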